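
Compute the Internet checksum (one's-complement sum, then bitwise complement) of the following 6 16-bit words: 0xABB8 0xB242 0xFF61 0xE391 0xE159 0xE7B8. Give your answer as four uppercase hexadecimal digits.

One's-complement addition (fold any carry out of bit 15 back into bit 0):
  0xABB8 + 0xB242 = 0x15DFA → wrap carry → 0x5DFB
  0x5DFB + 0xFF61 = 0x15D5C → wrap carry → 0x5D5D
  0x5D5D + 0xE391 = 0x140EE → wrap carry → 0x40EF
  0x40EF + 0xE159 = 0x12248 → wrap carry → 0x2249
  0x2249 + 0xE7B8 = 0x10A01 → wrap carry → 0x0A02
One's-complement sum = 0x0A02.
Checksum = ~0x0A02 & 0xFFFF = 0xF5FD.

F5FD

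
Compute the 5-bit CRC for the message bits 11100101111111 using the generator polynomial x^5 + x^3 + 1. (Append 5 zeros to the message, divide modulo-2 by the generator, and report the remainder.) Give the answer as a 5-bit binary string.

Append 5 zeros: 1110010111111100000. Divide by 101001 (XOR where the leading bit is 1):
  pos 0: 111001 XOR 101001 = 010000
  pos 1: 100000 XOR 101001 = 001001
  pos 3: 100111 XOR 101001 = 001110
  pos 5: 111011 XOR 101001 = 010010
  pos 6: 100101 XOR 101001 = 001100
  pos 8: 110011 XOR 101001 = 011010
  pos 9: 110100 XOR 101001 = 011101
  pos 10: 111010 XOR 101001 = 010011
  pos 11: 100110 XOR 101001 = 001111
  pos 13: 111100 XOR 101001 = 010101
Remainder (last 5 bits) = 10101. This is the CRC / FCS.

10101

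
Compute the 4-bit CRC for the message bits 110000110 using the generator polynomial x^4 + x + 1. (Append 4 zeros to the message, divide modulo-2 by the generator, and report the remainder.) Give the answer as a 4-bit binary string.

Append 4 zeros: 1100001100000. Divide by 10011 (XOR where the leading bit is 1):
  pos 0: 11000 XOR 10011 = 01011
  pos 1: 10110 XOR 10011 = 00101
  pos 3: 10111 XOR 10011 = 00100
  pos 5: 10000 XOR 10011 = 00011
  pos 8: 11000 XOR 10011 = 01011
Remainder (last 4 bits) = 1011. This is the CRC / FCS.

1011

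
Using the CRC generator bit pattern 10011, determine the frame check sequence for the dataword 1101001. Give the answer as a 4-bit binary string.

Append 4 zeros: 11010010000. Divide by 10011 (XOR where the leading bit is 1):
  pos 0: 11010 XOR 10011 = 01001
  pos 1: 10010 XOR 10011 = 00001
  pos 5: 11000 XOR 10011 = 01011
  pos 6: 10110 XOR 10011 = 00101
Remainder (last 4 bits) = 0101. This is the CRC / FCS.

0101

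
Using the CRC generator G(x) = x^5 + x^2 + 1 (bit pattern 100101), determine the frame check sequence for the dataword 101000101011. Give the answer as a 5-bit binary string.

Append 5 zeros: 10100010101100000. Divide by 100101 (XOR where the leading bit is 1):
  pos 0: 101000 XOR 100101 = 001101
  pos 2: 110110 XOR 100101 = 010011
  pos 3: 100111 XOR 100101 = 000010
  pos 7: 100110 XOR 100101 = 000011
  pos 11: 110000 XOR 100101 = 010101
Remainder (last 5 bits) = 10101. This is the CRC / FCS.

10101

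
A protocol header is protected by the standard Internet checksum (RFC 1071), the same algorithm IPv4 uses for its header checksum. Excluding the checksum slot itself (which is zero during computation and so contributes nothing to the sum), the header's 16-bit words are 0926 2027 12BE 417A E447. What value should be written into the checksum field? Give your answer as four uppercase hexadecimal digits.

One's-complement addition (fold any carry out of bit 15 back into bit 0):
  0x0926 + 0x2027 = 0x0294D
  0x294D + 0x12BE = 0x03C0B
  0x3C0B + 0x417A = 0x07D85
  0x7D85 + 0xE447 = 0x161CC → wrap carry → 0x61CD
One's-complement sum = 0x61CD.
Checksum = ~0x61CD & 0xFFFF = 0x9E32.

9E32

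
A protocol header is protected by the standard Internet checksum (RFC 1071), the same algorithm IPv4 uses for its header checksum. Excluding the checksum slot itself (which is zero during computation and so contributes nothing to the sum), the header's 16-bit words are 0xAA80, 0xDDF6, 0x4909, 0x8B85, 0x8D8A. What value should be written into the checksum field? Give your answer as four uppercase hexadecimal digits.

One's-complement addition (fold any carry out of bit 15 back into bit 0):
  0xAA80 + 0xDDF6 = 0x18876 → wrap carry → 0x8877
  0x8877 + 0x4909 = 0x0D180
  0xD180 + 0x8B85 = 0x15D05 → wrap carry → 0x5D06
  0x5D06 + 0x8D8A = 0x0EA90
One's-complement sum = 0xEA90.
Checksum = ~0xEA90 & 0xFFFF = 0x156F.

156F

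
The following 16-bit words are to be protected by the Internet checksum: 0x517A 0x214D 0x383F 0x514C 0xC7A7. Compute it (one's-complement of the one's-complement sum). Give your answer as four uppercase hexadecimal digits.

3C05

One's-complement addition (fold any carry out of bit 15 back into bit 0):
  0x517A + 0x214D = 0x072C7
  0x72C7 + 0x383F = 0x0AB06
  0xAB06 + 0x514C = 0x0FC52
  0xFC52 + 0xC7A7 = 0x1C3F9 → wrap carry → 0xC3FA
One's-complement sum = 0xC3FA.
Checksum = ~0xC3FA & 0xFFFF = 0x3C05.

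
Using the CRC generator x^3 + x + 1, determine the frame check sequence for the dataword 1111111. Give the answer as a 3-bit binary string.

Append 3 zeros: 1111111000. Divide by 1011 (XOR where the leading bit is 1):
  pos 0: 1111 XOR 1011 = 0100
  pos 1: 1001 XOR 1011 = 0010
  pos 3: 1011 XOR 1011 = 0000
Remainder (last 3 bits) = 000. This is the CRC / FCS.

000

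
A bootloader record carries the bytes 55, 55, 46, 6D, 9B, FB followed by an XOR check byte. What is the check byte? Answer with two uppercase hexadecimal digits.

4B

XOR the bytes together:
  start with 0x55
  0x55 ⊕ 0x55 = 0x00
  0x00 ⊕ 0x46 = 0x46
  0x46 ⊕ 0x6D = 0x2B
  0x2B ⊕ 0x9B = 0xB0
  0xB0 ⊕ 0xFB = 0x4B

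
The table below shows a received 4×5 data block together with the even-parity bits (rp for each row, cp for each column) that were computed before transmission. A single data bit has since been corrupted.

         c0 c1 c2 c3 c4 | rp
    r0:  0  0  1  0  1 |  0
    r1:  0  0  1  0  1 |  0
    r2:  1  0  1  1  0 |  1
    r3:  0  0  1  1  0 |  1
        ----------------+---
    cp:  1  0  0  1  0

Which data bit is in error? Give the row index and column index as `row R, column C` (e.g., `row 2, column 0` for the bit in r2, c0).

row 3, column 3

Recompute each row's even parity and compare to rp:
  r0: data parity 0, sent rp 0 → ok
  r1: data parity 0, sent rp 0 → ok
  r2: data parity 1, sent rp 1 → ok
  r3: data parity 0, sent rp 1 → mismatch
Recompute each column's even parity and compare to cp:
  c0: data parity 1, sent cp 1 → ok
  c1: data parity 0, sent cp 0 → ok
  c2: data parity 0, sent cp 0 → ok
  c3: data parity 0, sent cp 1 → mismatch
  c4: data parity 0, sent cp 0 → ok
Exactly one row (r3) and one column (c3) fail → the flipped bit is at their intersection.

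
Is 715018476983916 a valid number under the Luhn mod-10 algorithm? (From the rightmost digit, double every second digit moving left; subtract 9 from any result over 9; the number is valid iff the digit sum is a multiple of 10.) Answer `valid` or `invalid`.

invalid

From the right, keep odd positions and double even positions (subtract 9 from any doubled value over 9):
  doubled (positions 2,4,...): 2 6 9 5 7 0 2 → sum 31
  kept (positions 1,3,...): 6 9 8 6 4 1 5 7 → sum 46
Total = 77.
77 mod 10 = 7, so the number is invalid.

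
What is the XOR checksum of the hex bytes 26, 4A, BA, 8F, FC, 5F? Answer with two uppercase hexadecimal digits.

XOR the bytes together:
  start with 0x26
  0x26 ⊕ 0x4A = 0x6C
  0x6C ⊕ 0xBA = 0xD6
  0xD6 ⊕ 0x8F = 0x59
  0x59 ⊕ 0xFC = 0xA5
  0xA5 ⊕ 0x5F = 0xFA

FA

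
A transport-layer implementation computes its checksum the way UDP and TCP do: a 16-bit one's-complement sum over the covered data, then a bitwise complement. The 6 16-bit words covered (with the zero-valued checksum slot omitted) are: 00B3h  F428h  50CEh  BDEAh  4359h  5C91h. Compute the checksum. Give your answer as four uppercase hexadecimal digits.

5C80

One's-complement addition (fold any carry out of bit 15 back into bit 0):
  0x00B3 + 0xF428 = 0x0F4DB
  0xF4DB + 0x50CE = 0x145A9 → wrap carry → 0x45AA
  0x45AA + 0xBDEA = 0x10394 → wrap carry → 0x0395
  0x0395 + 0x4359 = 0x046EE
  0x46EE + 0x5C91 = 0x0A37F
One's-complement sum = 0xA37F.
Checksum = ~0xA37F & 0xFFFF = 0x5C80.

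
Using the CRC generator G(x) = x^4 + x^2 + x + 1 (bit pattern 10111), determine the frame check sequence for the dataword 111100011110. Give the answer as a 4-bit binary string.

Append 4 zeros: 1111000111100000. Divide by 10111 (XOR where the leading bit is 1):
  pos 0: 11110 XOR 10111 = 01001
  pos 1: 10010 XOR 10111 = 00101
  pos 3: 10101 XOR 10111 = 00010
  pos 6: 10111 XOR 10111 = 00000
Remainder (last 4 bits) = 0000. This is the CRC / FCS.

0000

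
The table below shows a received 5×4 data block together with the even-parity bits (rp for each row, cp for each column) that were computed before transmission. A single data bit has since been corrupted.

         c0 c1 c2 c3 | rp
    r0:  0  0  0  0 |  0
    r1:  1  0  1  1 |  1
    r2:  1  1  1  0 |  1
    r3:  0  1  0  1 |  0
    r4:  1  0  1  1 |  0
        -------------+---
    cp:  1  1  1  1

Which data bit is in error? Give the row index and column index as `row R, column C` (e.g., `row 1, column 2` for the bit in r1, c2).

Recompute each row's even parity and compare to rp:
  r0: data parity 0, sent rp 0 → ok
  r1: data parity 1, sent rp 1 → ok
  r2: data parity 1, sent rp 1 → ok
  r3: data parity 0, sent rp 0 → ok
  r4: data parity 1, sent rp 0 → mismatch
Recompute each column's even parity and compare to cp:
  c0: data parity 1, sent cp 1 → ok
  c1: data parity 0, sent cp 1 → mismatch
  c2: data parity 1, sent cp 1 → ok
  c3: data parity 1, sent cp 1 → ok
Exactly one row (r4) and one column (c1) fail → the flipped bit is at their intersection.

row 4, column 1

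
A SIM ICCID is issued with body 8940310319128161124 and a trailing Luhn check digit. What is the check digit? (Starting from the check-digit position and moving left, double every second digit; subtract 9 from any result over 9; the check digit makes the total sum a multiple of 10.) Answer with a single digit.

Partial digits right→left: 4 2 1 1 6 1 8 2 1 9 1 3 0 1 3 0 4 9 8
Double every second digit counting from the check-digit position (so the 1st, 3rd, 5th, ... of the partial from the right).
  doubled (with −9 where >9): 8 2 3 7 2 2 0 6 8 7 → sum 45
  kept as-is: 2 1 1 2 9 3 1 0 9 → sum 28
Total = 45 + 28 = 73.
Check digit = (10 − (73 mod 10)) mod 10 = 7.

7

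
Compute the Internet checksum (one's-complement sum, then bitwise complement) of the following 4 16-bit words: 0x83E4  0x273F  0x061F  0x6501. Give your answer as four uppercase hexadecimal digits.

One's-complement addition (fold any carry out of bit 15 back into bit 0):
  0x83E4 + 0x273F = 0x0AB23
  0xAB23 + 0x061F = 0x0B142
  0xB142 + 0x6501 = 0x11643 → wrap carry → 0x1644
One's-complement sum = 0x1644.
Checksum = ~0x1644 & 0xFFFF = 0xE9BB.

E9BB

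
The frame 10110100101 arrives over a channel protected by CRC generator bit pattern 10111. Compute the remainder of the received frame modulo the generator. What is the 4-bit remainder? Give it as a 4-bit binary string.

Modulo-2 division of 10110100101 by 10111:
  pos 0: 10110 XOR 10111 = 00001
  pos 4: 11001 XOR 10111 = 01110
  pos 5: 11100 XOR 10111 = 01011
  pos 6: 10111 XOR 10111 = 00000
Remainder = 0000 (zero — the frame passes the CRC check).

0000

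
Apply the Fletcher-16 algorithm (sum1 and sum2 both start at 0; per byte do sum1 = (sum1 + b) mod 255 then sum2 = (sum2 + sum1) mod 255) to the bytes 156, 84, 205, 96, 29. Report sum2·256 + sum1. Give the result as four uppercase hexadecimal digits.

A73C

Running sums (mod 255):
  after byte 0 (156): sum1=156, sum2=156
  after byte 1 (84): sum1=240, sum2=141
  after byte 2 (205): sum1=190, sum2=76
  after byte 3 (96): sum1=31, sum2=107
  after byte 4 (29): sum1=60, sum2=167
Checksum = sum2·256 + sum1 = 167·256 + 60 = 42812 = 0xA73C.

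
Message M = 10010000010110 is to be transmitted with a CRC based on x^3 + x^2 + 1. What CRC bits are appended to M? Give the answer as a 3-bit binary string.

111

Append 3 zeros: 10010000010110000. Divide by 1101 (XOR where the leading bit is 1):
  pos 0: 1001 XOR 1101 = 0100
  pos 1: 1000 XOR 1101 = 0101
  pos 2: 1010 XOR 1101 = 0111
  pos 3: 1110 XOR 1101 = 0011
  pos 5: 1100 XOR 1101 = 0001
  pos 8: 1101 XOR 1101 = 0000
  pos 12: 1000 XOR 1101 = 0101
  pos 13: 1010 XOR 1101 = 0111
Remainder (last 3 bits) = 111. This is the CRC / FCS.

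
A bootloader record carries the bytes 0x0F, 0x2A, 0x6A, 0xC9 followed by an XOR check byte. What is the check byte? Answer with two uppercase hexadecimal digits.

XOR the bytes together:
  start with 0x0F
  0x0F ⊕ 0x2A = 0x25
  0x25 ⊕ 0x6A = 0x4F
  0x4F ⊕ 0xC9 = 0x86

86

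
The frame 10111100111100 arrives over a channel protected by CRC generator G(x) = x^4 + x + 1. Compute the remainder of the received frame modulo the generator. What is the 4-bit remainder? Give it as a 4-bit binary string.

0010

Modulo-2 division of 10111100111100 by 10011:
  pos 0: 10111 XOR 10011 = 00100
  pos 2: 10010 XOR 10011 = 00001
  pos 6: 10111 XOR 10011 = 00100
  pos 8: 10010 XOR 10011 = 00001
Remainder = 0010 (nonzero — an error is detected).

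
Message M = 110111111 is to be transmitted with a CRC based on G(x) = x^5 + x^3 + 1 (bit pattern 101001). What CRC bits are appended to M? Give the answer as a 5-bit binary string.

01001

Append 5 zeros: 11011111100000. Divide by 101001 (XOR where the leading bit is 1):
  pos 0: 110111 XOR 101001 = 011110
  pos 1: 111101 XOR 101001 = 010100
  pos 2: 101001 XOR 101001 = 000000
  pos 8: 100000 XOR 101001 = 001001
Remainder (last 5 bits) = 01001. This is the CRC / FCS.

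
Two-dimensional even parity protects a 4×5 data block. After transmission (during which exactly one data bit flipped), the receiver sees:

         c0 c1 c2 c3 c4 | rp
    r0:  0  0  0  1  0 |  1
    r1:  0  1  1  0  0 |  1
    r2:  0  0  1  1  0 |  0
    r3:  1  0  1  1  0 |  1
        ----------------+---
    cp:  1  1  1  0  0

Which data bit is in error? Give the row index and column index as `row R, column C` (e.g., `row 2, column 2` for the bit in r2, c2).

Recompute each row's even parity and compare to rp:
  r0: data parity 1, sent rp 1 → ok
  r1: data parity 0, sent rp 1 → mismatch
  r2: data parity 0, sent rp 0 → ok
  r3: data parity 1, sent rp 1 → ok
Recompute each column's even parity and compare to cp:
  c0: data parity 1, sent cp 1 → ok
  c1: data parity 1, sent cp 1 → ok
  c2: data parity 1, sent cp 1 → ok
  c3: data parity 1, sent cp 0 → mismatch
  c4: data parity 0, sent cp 0 → ok
Exactly one row (r1) and one column (c3) fail → the flipped bit is at their intersection.

row 1, column 3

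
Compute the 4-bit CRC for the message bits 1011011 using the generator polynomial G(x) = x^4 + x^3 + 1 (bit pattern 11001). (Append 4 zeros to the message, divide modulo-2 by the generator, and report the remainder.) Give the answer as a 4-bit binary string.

0001

Append 4 zeros: 10110110000. Divide by 11001 (XOR where the leading bit is 1):
  pos 0: 10110 XOR 11001 = 01111
  pos 1: 11111 XOR 11001 = 00110
  pos 3: 11010 XOR 11001 = 00011
  pos 6: 11000 XOR 11001 = 00001
Remainder (last 4 bits) = 0001. This is the CRC / FCS.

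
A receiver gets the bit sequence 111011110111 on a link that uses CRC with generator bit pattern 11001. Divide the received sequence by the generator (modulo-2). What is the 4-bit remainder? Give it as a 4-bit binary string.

1111

Modulo-2 division of 111011110111 by 11001:
  pos 0: 11101 XOR 11001 = 00100
  pos 2: 10011 XOR 11001 = 01010
  pos 3: 10101 XOR 11001 = 01100
  pos 4: 11000 XOR 11001 = 00001
Remainder = 1111 (nonzero — an error is detected).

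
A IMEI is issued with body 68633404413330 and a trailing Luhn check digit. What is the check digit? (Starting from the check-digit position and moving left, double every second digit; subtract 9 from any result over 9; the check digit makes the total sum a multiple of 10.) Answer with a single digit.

8

Partial digits right→left: 0 3 3 3 1 4 4 0 4 3 3 6 8 6
Double every second digit counting from the check-digit position (so the 1st, 3rd, 5th, ... of the partial from the right).
  doubled (with −9 where >9): 0 6 2 8 8 6 7 → sum 37
  kept as-is: 3 3 4 0 3 6 6 → sum 25
Total = 37 + 25 = 62.
Check digit = (10 − (62 mod 10)) mod 10 = 8.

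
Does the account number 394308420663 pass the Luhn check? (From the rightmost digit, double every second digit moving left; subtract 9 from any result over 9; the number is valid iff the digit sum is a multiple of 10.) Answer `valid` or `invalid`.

From the right, keep odd positions and double even positions (subtract 9 from any doubled value over 9):
  doubled (positions 2,4,...): 3 0 8 0 8 6 → sum 25
  kept (positions 1,3,...): 3 6 2 8 3 9 → sum 31
Total = 56.
56 mod 10 = 6, so the number is invalid.

invalid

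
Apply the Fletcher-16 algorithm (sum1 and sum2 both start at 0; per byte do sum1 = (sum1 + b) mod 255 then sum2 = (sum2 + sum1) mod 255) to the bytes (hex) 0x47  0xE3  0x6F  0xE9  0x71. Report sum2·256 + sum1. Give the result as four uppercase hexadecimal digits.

87F5

Running sums (mod 255):
  after byte 0 (0x47): sum1=71, sum2=71
  after byte 1 (0xE3): sum1=43, sum2=114
  after byte 2 (0x6F): sum1=154, sum2=13
  after byte 3 (0xE9): sum1=132, sum2=145
  after byte 4 (0x71): sum1=245, sum2=135
Checksum = sum2·256 + sum1 = 135·256 + 245 = 34805 = 0x87F5.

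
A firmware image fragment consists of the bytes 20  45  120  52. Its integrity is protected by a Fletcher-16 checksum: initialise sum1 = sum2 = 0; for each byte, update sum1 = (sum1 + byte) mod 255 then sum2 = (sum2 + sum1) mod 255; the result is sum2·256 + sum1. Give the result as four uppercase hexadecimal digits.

FCED

Running sums (mod 255):
  after byte 0 (20): sum1=20, sum2=20
  after byte 1 (45): sum1=65, sum2=85
  after byte 2 (120): sum1=185, sum2=15
  after byte 3 (52): sum1=237, sum2=252
Checksum = sum2·256 + sum1 = 252·256 + 237 = 64749 = 0xFCED.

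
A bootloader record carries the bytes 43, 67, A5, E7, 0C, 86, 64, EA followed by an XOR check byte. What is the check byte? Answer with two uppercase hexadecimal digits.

XOR the bytes together:
  start with 0x43
  0x43 ⊕ 0x67 = 0x24
  0x24 ⊕ 0xA5 = 0x81
  0x81 ⊕ 0xE7 = 0x66
  0x66 ⊕ 0x0C = 0x6A
  0x6A ⊕ 0x86 = 0xEC
  0xEC ⊕ 0x64 = 0x88
  0x88 ⊕ 0xEA = 0x62

62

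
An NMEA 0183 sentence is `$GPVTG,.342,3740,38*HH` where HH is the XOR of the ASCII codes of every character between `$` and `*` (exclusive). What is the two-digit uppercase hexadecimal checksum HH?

6E

XOR the ASCII codes of the payload characters:
  'G' = 0x47 → acc = 0x47
  'P' = 0x50 → acc = 0x17
  'V' = 0x56 → acc = 0x41
  'T' = 0x54 → acc = 0x15
  'G' = 0x47 → acc = 0x52
  ',' = 0x2C → acc = 0x7E
  '.' = 0x2E → acc = 0x50
  '3' = 0x33 → acc = 0x63
  '4' = 0x34 → acc = 0x57
  '2' = 0x32 → acc = 0x65
  ',' = 0x2C → acc = 0x49
  '3' = 0x33 → acc = 0x7A
  '7' = 0x37 → acc = 0x4D
  '4' = 0x34 → acc = 0x79
  '0' = 0x30 → acc = 0x49
  ',' = 0x2C → acc = 0x65
  '3' = 0x33 → acc = 0x56
  '8' = 0x38 → acc = 0x6E
Checksum = 0x6E.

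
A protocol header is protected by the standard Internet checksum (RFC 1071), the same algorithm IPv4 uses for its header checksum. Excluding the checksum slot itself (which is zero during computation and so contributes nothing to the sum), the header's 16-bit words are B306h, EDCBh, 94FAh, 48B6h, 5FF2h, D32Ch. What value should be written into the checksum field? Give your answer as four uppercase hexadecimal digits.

4E5D

One's-complement addition (fold any carry out of bit 15 back into bit 0):
  0xB306 + 0xEDCB = 0x1A0D1 → wrap carry → 0xA0D2
  0xA0D2 + 0x94FA = 0x135CC → wrap carry → 0x35CD
  0x35CD + 0x48B6 = 0x07E83
  0x7E83 + 0x5FF2 = 0x0DE75
  0xDE75 + 0xD32C = 0x1B1A1 → wrap carry → 0xB1A2
One's-complement sum = 0xB1A2.
Checksum = ~0xB1A2 & 0xFFFF = 0x4E5D.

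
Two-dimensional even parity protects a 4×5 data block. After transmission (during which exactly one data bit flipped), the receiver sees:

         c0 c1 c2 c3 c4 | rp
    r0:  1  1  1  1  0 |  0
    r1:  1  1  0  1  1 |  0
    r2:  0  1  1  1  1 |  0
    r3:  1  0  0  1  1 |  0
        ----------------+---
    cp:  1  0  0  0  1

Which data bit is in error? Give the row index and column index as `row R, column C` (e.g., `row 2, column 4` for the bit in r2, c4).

Recompute each row's even parity and compare to rp:
  r0: data parity 0, sent rp 0 → ok
  r1: data parity 0, sent rp 0 → ok
  r2: data parity 0, sent rp 0 → ok
  r3: data parity 1, sent rp 0 → mismatch
Recompute each column's even parity and compare to cp:
  c0: data parity 1, sent cp 1 → ok
  c1: data parity 1, sent cp 0 → mismatch
  c2: data parity 0, sent cp 0 → ok
  c3: data parity 0, sent cp 0 → ok
  c4: data parity 1, sent cp 1 → ok
Exactly one row (r3) and one column (c1) fail → the flipped bit is at their intersection.

row 3, column 1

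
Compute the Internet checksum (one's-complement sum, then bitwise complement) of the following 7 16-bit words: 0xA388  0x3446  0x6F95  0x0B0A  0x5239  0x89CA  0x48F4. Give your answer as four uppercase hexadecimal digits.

8899

One's-complement addition (fold any carry out of bit 15 back into bit 0):
  0xA388 + 0x3446 = 0x0D7CE
  0xD7CE + 0x6F95 = 0x14763 → wrap carry → 0x4764
  0x4764 + 0x0B0A = 0x0526E
  0x526E + 0x5239 = 0x0A4A7
  0xA4A7 + 0x89CA = 0x12E71 → wrap carry → 0x2E72
  0x2E72 + 0x48F4 = 0x07766
One's-complement sum = 0x7766.
Checksum = ~0x7766 & 0xFFFF = 0x8899.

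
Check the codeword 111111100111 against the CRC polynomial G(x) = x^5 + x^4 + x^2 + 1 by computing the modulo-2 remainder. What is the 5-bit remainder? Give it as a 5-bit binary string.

00000

Modulo-2 division of 111111100111 by 110101:
  pos 0: 111111 XOR 110101 = 001010
  pos 2: 101010 XOR 110101 = 011111
  pos 3: 111110 XOR 110101 = 001011
  pos 5: 101111 XOR 110101 = 011010
  pos 6: 110101 XOR 110101 = 000000
Remainder = 00000 (zero — the frame passes the CRC check).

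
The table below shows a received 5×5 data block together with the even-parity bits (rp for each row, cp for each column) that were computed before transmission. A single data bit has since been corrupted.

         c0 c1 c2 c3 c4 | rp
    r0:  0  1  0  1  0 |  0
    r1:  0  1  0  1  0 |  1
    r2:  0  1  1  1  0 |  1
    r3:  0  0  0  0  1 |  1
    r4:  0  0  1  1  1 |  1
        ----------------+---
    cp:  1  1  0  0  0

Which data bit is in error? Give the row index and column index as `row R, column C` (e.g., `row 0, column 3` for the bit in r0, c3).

row 1, column 0

Recompute each row's even parity and compare to rp:
  r0: data parity 0, sent rp 0 → ok
  r1: data parity 0, sent rp 1 → mismatch
  r2: data parity 1, sent rp 1 → ok
  r3: data parity 1, sent rp 1 → ok
  r4: data parity 1, sent rp 1 → ok
Recompute each column's even parity and compare to cp:
  c0: data parity 0, sent cp 1 → mismatch
  c1: data parity 1, sent cp 1 → ok
  c2: data parity 0, sent cp 0 → ok
  c3: data parity 0, sent cp 0 → ok
  c4: data parity 0, sent cp 0 → ok
Exactly one row (r1) and one column (c0) fail → the flipped bit is at their intersection.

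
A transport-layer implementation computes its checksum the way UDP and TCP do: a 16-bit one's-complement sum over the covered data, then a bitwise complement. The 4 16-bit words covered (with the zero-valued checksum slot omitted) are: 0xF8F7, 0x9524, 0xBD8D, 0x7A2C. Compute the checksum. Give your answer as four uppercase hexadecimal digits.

One's-complement addition (fold any carry out of bit 15 back into bit 0):
  0xF8F7 + 0x9524 = 0x18E1B → wrap carry → 0x8E1C
  0x8E1C + 0xBD8D = 0x14BA9 → wrap carry → 0x4BAA
  0x4BAA + 0x7A2C = 0x0C5D6
One's-complement sum = 0xC5D6.
Checksum = ~0xC5D6 & 0xFFFF = 0x3A29.

3A29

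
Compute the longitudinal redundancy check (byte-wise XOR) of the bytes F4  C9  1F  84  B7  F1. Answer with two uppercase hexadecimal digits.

XOR the bytes together:
  start with 0xF4
  0xF4 ⊕ 0xC9 = 0x3D
  0x3D ⊕ 0x1F = 0x22
  0x22 ⊕ 0x84 = 0xA6
  0xA6 ⊕ 0xB7 = 0x11
  0x11 ⊕ 0xF1 = 0xE0

E0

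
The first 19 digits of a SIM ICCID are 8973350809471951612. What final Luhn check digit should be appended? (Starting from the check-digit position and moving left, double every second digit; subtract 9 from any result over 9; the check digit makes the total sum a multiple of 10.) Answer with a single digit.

Partial digits right→left: 2 1 6 1 5 9 1 7 4 9 0 8 0 5 3 3 7 9 8
Double every second digit counting from the check-digit position (so the 1st, 3rd, 5th, ... of the partial from the right).
  doubled (with −9 where >9): 4 3 1 2 8 0 0 6 5 7 → sum 36
  kept as-is: 1 1 9 7 9 8 5 3 9 → sum 52
Total = 36 + 52 = 88.
Check digit = (10 − (88 mod 10)) mod 10 = 2.

2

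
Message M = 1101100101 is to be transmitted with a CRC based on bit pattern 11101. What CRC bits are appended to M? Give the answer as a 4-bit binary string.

0110

Append 4 zeros: 11011001010000. Divide by 11101 (XOR where the leading bit is 1):
  pos 0: 11011 XOR 11101 = 00110
  pos 2: 11000 XOR 11101 = 00101
  pos 4: 10110 XOR 11101 = 01011
  pos 5: 10111 XOR 11101 = 01010
  pos 6: 10100 XOR 11101 = 01001
  pos 7: 10010 XOR 11101 = 01111
  pos 8: 11110 XOR 11101 = 00011
Remainder (last 4 bits) = 0110. This is the CRC / FCS.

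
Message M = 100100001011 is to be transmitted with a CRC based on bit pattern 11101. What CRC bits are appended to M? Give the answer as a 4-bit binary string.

Append 4 zeros: 1001000010110000. Divide by 11101 (XOR where the leading bit is 1):
  pos 0: 10010 XOR 11101 = 01111
  pos 1: 11110 XOR 11101 = 00011
  pos 4: 11001 XOR 11101 = 00100
  pos 6: 10001 XOR 11101 = 01100
  pos 7: 11001 XOR 11101 = 00100
  pos 9: 10000 XOR 11101 = 01101
  pos 10: 11010 XOR 11101 = 00111
Remainder (last 4 bits) = 1110. This is the CRC / FCS.

1110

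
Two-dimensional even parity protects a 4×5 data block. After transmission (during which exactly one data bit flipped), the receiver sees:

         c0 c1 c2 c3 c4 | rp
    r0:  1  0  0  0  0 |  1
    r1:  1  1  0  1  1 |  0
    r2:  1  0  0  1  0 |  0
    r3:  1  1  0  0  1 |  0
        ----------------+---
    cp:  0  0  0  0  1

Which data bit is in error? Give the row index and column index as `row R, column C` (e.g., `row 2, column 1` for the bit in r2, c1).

Recompute each row's even parity and compare to rp:
  r0: data parity 1, sent rp 1 → ok
  r1: data parity 0, sent rp 0 → ok
  r2: data parity 0, sent rp 0 → ok
  r3: data parity 1, sent rp 0 → mismatch
Recompute each column's even parity and compare to cp:
  c0: data parity 0, sent cp 0 → ok
  c1: data parity 0, sent cp 0 → ok
  c2: data parity 0, sent cp 0 → ok
  c3: data parity 0, sent cp 0 → ok
  c4: data parity 0, sent cp 1 → mismatch
Exactly one row (r3) and one column (c4) fail → the flipped bit is at their intersection.

row 3, column 4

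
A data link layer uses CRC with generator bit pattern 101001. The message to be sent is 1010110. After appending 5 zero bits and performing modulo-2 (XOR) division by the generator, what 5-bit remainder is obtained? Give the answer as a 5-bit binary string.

01101

Append 5 zeros: 101011000000. Divide by 101001 (XOR where the leading bit is 1):
  pos 0: 101011 XOR 101001 = 000010
  pos 4: 100000 XOR 101001 = 001001
  pos 6: 100100 XOR 101001 = 001101
Remainder (last 5 bits) = 01101. This is the CRC / FCS.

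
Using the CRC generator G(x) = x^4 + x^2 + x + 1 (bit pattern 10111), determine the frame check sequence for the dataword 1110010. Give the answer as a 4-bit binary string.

0000

Append 4 zeros: 11100100000. Divide by 10111 (XOR where the leading bit is 1):
  pos 0: 11100 XOR 10111 = 01011
  pos 1: 10111 XOR 10111 = 00000
Remainder (last 4 bits) = 0000. This is the CRC / FCS.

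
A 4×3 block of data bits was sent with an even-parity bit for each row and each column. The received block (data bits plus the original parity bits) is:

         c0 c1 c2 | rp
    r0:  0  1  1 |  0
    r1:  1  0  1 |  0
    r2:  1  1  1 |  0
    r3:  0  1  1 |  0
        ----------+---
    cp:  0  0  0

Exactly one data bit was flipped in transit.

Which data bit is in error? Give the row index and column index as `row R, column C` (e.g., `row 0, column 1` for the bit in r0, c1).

Recompute each row's even parity and compare to rp:
  r0: data parity 0, sent rp 0 → ok
  r1: data parity 0, sent rp 0 → ok
  r2: data parity 1, sent rp 0 → mismatch
  r3: data parity 0, sent rp 0 → ok
Recompute each column's even parity and compare to cp:
  c0: data parity 0, sent cp 0 → ok
  c1: data parity 1, sent cp 0 → mismatch
  c2: data parity 0, sent cp 0 → ok
Exactly one row (r2) and one column (c1) fail → the flipped bit is at their intersection.

row 2, column 1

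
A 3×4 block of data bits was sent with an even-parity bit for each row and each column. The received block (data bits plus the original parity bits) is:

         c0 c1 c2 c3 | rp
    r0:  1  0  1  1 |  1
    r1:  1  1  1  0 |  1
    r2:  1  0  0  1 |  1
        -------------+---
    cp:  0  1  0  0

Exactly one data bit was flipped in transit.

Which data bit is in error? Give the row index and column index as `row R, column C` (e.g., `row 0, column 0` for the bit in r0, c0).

Recompute each row's even parity and compare to rp:
  r0: data parity 1, sent rp 1 → ok
  r1: data parity 1, sent rp 1 → ok
  r2: data parity 0, sent rp 1 → mismatch
Recompute each column's even parity and compare to cp:
  c0: data parity 1, sent cp 0 → mismatch
  c1: data parity 1, sent cp 1 → ok
  c2: data parity 0, sent cp 0 → ok
  c3: data parity 0, sent cp 0 → ok
Exactly one row (r2) and one column (c0) fail → the flipped bit is at their intersection.

row 2, column 0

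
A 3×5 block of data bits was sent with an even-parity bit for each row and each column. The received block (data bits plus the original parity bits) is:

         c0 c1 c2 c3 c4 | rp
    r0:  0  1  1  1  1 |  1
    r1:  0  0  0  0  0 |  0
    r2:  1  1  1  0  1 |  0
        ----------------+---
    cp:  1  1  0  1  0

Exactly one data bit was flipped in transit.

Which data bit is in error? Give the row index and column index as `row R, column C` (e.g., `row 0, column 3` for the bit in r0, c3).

row 0, column 1

Recompute each row's even parity and compare to rp:
  r0: data parity 0, sent rp 1 → mismatch
  r1: data parity 0, sent rp 0 → ok
  r2: data parity 0, sent rp 0 → ok
Recompute each column's even parity and compare to cp:
  c0: data parity 1, sent cp 1 → ok
  c1: data parity 0, sent cp 1 → mismatch
  c2: data parity 0, sent cp 0 → ok
  c3: data parity 1, sent cp 1 → ok
  c4: data parity 0, sent cp 0 → ok
Exactly one row (r0) and one column (c1) fail → the flipped bit is at their intersection.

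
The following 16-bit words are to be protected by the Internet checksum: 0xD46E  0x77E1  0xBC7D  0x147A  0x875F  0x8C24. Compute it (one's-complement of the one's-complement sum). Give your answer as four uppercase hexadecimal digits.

CF33

One's-complement addition (fold any carry out of bit 15 back into bit 0):
  0xD46E + 0x77E1 = 0x14C4F → wrap carry → 0x4C50
  0x4C50 + 0xBC7D = 0x108CD → wrap carry → 0x08CE
  0x08CE + 0x147A = 0x01D48
  0x1D48 + 0x875F = 0x0A4A7
  0xA4A7 + 0x8C24 = 0x130CB → wrap carry → 0x30CC
One's-complement sum = 0x30CC.
Checksum = ~0x30CC & 0xFFFF = 0xCF33.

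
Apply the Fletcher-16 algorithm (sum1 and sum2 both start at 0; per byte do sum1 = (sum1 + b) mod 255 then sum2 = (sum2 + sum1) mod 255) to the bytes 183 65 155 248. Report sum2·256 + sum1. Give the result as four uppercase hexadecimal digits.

D28D

Running sums (mod 255):
  after byte 0 (183): sum1=183, sum2=183
  after byte 1 (65): sum1=248, sum2=176
  after byte 2 (155): sum1=148, sum2=69
  after byte 3 (248): sum1=141, sum2=210
Checksum = sum2·256 + sum1 = 210·256 + 141 = 53901 = 0xD28D.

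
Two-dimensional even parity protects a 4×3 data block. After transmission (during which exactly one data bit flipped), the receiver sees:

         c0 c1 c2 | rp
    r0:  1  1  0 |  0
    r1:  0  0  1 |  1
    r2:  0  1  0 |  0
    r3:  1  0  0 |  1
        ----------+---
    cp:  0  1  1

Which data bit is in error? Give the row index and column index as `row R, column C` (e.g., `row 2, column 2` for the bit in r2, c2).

Recompute each row's even parity and compare to rp:
  r0: data parity 0, sent rp 0 → ok
  r1: data parity 1, sent rp 1 → ok
  r2: data parity 1, sent rp 0 → mismatch
  r3: data parity 1, sent rp 1 → ok
Recompute each column's even parity and compare to cp:
  c0: data parity 0, sent cp 0 → ok
  c1: data parity 0, sent cp 1 → mismatch
  c2: data parity 1, sent cp 1 → ok
Exactly one row (r2) and one column (c1) fail → the flipped bit is at their intersection.

row 2, column 1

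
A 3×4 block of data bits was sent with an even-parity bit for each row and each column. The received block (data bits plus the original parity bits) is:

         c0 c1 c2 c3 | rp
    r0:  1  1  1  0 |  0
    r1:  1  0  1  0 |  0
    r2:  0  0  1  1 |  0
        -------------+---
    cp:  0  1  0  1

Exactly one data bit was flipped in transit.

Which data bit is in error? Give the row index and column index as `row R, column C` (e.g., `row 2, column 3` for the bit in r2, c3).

Recompute each row's even parity and compare to rp:
  r0: data parity 1, sent rp 0 → mismatch
  r1: data parity 0, sent rp 0 → ok
  r2: data parity 0, sent rp 0 → ok
Recompute each column's even parity and compare to cp:
  c0: data parity 0, sent cp 0 → ok
  c1: data parity 1, sent cp 1 → ok
  c2: data parity 1, sent cp 0 → mismatch
  c3: data parity 1, sent cp 1 → ok
Exactly one row (r0) and one column (c2) fail → the flipped bit is at their intersection.

row 0, column 2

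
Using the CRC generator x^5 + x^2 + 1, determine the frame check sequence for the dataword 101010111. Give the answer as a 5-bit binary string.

11010

Append 5 zeros: 10101011100000. Divide by 100101 (XOR where the leading bit is 1):
  pos 0: 101010 XOR 100101 = 001111
  pos 2: 111111 XOR 100101 = 011010
  pos 3: 110101 XOR 100101 = 010000
  pos 4: 100000 XOR 100101 = 000101
  pos 7: 101000 XOR 100101 = 001101
Remainder (last 5 bits) = 11010. This is the CRC / FCS.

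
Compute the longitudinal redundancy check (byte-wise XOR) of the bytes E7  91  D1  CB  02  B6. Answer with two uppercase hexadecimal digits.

D8

XOR the bytes together:
  start with 0xE7
  0xE7 ⊕ 0x91 = 0x76
  0x76 ⊕ 0xD1 = 0xA7
  0xA7 ⊕ 0xCB = 0x6C
  0x6C ⊕ 0x02 = 0x6E
  0x6E ⊕ 0xB6 = 0xD8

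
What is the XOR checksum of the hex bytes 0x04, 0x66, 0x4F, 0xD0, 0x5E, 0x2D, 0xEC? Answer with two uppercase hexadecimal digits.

62

XOR the bytes together:
  start with 0x04
  0x04 ⊕ 0x66 = 0x62
  0x62 ⊕ 0x4F = 0x2D
  0x2D ⊕ 0xD0 = 0xFD
  0xFD ⊕ 0x5E = 0xA3
  0xA3 ⊕ 0x2D = 0x8E
  0x8E ⊕ 0xEC = 0x62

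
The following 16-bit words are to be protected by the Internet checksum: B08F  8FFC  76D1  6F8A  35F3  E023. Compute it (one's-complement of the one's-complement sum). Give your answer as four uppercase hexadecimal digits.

One's-complement addition (fold any carry out of bit 15 back into bit 0):
  0xB08F + 0x8FFC = 0x1408B → wrap carry → 0x408C
  0x408C + 0x76D1 = 0x0B75D
  0xB75D + 0x6F8A = 0x126E7 → wrap carry → 0x26E8
  0x26E8 + 0x35F3 = 0x05CDB
  0x5CDB + 0xE023 = 0x13CFE → wrap carry → 0x3CFF
One's-complement sum = 0x3CFF.
Checksum = ~0x3CFF & 0xFFFF = 0xC300.

C300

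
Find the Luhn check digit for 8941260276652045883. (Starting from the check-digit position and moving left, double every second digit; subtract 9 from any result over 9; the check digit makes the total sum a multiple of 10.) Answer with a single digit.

Partial digits right→left: 3 8 8 5 4 0 2 5 6 6 7 2 0 6 2 1 4 9 8
Double every second digit counting from the check-digit position (so the 1st, 3rd, 5th, ... of the partial from the right).
  doubled (with −9 where >9): 6 7 8 4 3 5 0 4 8 7 → sum 52
  kept as-is: 8 5 0 5 6 2 6 1 9 → sum 42
Total = 52 + 42 = 94.
Check digit = (10 − (94 mod 10)) mod 10 = 6.

6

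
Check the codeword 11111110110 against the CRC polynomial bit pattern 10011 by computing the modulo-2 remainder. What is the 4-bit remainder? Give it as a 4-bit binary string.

1100

Modulo-2 division of 11111110110 by 10011:
  pos 0: 11111 XOR 10011 = 01100
  pos 1: 11001 XOR 10011 = 01010
  pos 2: 10101 XOR 10011 = 00110
  pos 4: 11001 XOR 10011 = 01010
  pos 5: 10101 XOR 10011 = 00110
Remainder = 1100 (nonzero — an error is detected).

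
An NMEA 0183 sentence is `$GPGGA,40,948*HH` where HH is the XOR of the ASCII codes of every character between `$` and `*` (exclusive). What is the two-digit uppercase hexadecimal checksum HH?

67

XOR the ASCII codes of the payload characters:
  'G' = 0x47 → acc = 0x47
  'P' = 0x50 → acc = 0x17
  'G' = 0x47 → acc = 0x50
  'G' = 0x47 → acc = 0x17
  'A' = 0x41 → acc = 0x56
  ',' = 0x2C → acc = 0x7A
  '4' = 0x34 → acc = 0x4E
  '0' = 0x30 → acc = 0x7E
  ',' = 0x2C → acc = 0x52
  '9' = 0x39 → acc = 0x6B
  '4' = 0x34 → acc = 0x5F
  '8' = 0x38 → acc = 0x67
Checksum = 0x67.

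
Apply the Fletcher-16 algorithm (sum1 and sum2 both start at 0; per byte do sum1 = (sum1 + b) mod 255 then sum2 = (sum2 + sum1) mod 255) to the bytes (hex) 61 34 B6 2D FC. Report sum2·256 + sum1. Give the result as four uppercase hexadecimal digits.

3376

Running sums (mod 255):
  after byte 0 (61): sum1=97, sum2=97
  after byte 1 (34): sum1=149, sum2=246
  after byte 2 (B6): sum1=76, sum2=67
  after byte 3 (2D): sum1=121, sum2=188
  after byte 4 (FC): sum1=118, sum2=51
Checksum = sum2·256 + sum1 = 51·256 + 118 = 13174 = 0x3376.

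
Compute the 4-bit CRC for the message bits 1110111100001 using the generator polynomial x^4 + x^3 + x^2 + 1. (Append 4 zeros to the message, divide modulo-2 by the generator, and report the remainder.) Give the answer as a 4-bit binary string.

1100

Append 4 zeros: 11101111000010000. Divide by 11101 (XOR where the leading bit is 1):
  pos 0: 11101 XOR 11101 = 00000
  pos 5: 11100 XOR 11101 = 00001
  pos 9: 10010 XOR 11101 = 01111
  pos 10: 11110 XOR 11101 = 00011
Remainder (last 4 bits) = 1100. This is the CRC / FCS.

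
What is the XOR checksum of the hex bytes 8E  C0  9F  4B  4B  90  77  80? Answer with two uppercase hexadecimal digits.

B6

XOR the bytes together:
  start with 0x8E
  0x8E ⊕ 0xC0 = 0x4E
  0x4E ⊕ 0x9F = 0xD1
  0xD1 ⊕ 0x4B = 0x9A
  0x9A ⊕ 0x4B = 0xD1
  0xD1 ⊕ 0x90 = 0x41
  0x41 ⊕ 0x77 = 0x36
  0x36 ⊕ 0x80 = 0xB6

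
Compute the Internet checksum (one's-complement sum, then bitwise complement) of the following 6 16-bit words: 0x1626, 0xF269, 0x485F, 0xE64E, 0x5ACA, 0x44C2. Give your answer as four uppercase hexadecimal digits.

One's-complement addition (fold any carry out of bit 15 back into bit 0):
  0x1626 + 0xF269 = 0x1088F → wrap carry → 0x0890
  0x0890 + 0x485F = 0x050EF
  0x50EF + 0xE64E = 0x1373D → wrap carry → 0x373E
  0x373E + 0x5ACA = 0x09208
  0x9208 + 0x44C2 = 0x0D6CA
One's-complement sum = 0xD6CA.
Checksum = ~0xD6CA & 0xFFFF = 0x2935.

2935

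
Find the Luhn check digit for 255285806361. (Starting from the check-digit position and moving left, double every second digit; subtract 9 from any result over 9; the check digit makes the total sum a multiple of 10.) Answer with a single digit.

Partial digits right→left: 1 6 3 6 0 8 5 8 2 5 5 2
Double every second digit counting from the check-digit position (so the 1st, 3rd, 5th, ... of the partial from the right).
  doubled (with −9 where >9): 2 6 0 1 4 1 → sum 14
  kept as-is: 6 6 8 8 5 2 → sum 35
Total = 14 + 35 = 49.
Check digit = (10 − (49 mod 10)) mod 10 = 1.

1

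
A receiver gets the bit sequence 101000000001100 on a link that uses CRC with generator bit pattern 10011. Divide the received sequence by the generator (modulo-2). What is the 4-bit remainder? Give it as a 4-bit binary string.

1010

Modulo-2 division of 101000000001100 by 10011:
  pos 0: 10100 XOR 10011 = 00111
  pos 2: 11100 XOR 10011 = 01111
  pos 3: 11110 XOR 10011 = 01101
  pos 4: 11010 XOR 10011 = 01001
  pos 5: 10010 XOR 10011 = 00001
  pos 9: 10110 XOR 10011 = 00101
Remainder = 1010 (nonzero — an error is detected).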